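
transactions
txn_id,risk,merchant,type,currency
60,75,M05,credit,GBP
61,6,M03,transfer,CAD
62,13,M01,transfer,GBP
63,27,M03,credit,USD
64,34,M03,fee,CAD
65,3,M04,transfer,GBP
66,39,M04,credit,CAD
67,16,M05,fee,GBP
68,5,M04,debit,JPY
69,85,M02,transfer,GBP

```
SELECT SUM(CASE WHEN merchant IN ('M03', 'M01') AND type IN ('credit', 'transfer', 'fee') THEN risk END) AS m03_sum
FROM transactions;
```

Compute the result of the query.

txn_id=60: ✗
txn_id=61: ✓ → 6
txn_id=62: ✓ → 13
txn_id=63: ✓ → 27
txn_id=64: ✓ → 34
txn_id=65: ✗
txn_id=66: ✗
txn_id=67: ✗
txn_id=68: ✗
txn_id=69: ✗
m03_sum = 6 + 13 + 27 + 34 = 80

80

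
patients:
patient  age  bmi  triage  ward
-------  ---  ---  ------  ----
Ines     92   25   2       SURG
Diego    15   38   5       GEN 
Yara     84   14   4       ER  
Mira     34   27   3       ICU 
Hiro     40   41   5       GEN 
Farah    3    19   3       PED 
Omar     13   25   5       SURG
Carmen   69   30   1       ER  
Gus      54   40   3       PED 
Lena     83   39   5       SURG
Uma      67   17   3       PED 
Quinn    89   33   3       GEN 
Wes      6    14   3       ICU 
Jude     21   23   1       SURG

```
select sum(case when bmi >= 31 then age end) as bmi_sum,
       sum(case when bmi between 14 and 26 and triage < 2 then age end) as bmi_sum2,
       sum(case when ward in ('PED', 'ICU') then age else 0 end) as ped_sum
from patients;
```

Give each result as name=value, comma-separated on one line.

bmi_sum=281, bmi_sum2=21, ped_sum=164

[bmi_sum: bmi >= 31]
patient=Ines: ✗
patient=Diego: ✓ → 15
patient=Yara: ✗
patient=Mira: ✗
patient=Hiro: ✓ → 40
patient=Farah: ✗
patient=Omar: ✗
patient=Carmen: ✗
patient=Gus: ✓ → 54
patient=Lena: ✓ → 83
patient=Uma: ✗
patient=Quinn: ✓ → 89
patient=Wes: ✗
patient=Jude: ✗
bmi_sum = 15 + 40 + 54 + 83 + 89 = 281
—
[bmi_sum2: bmi between 14 and 26 and triage < 2]
patient=Ines: ✗
patient=Diego: ✗
patient=Yara: ✗
patient=Mira: ✗
patient=Hiro: ✗
patient=Farah: ✗
patient=Omar: ✗
patient=Carmen: ✗
patient=Gus: ✗
patient=Lena: ✗
patient=Uma: ✗
patient=Quinn: ✗
patient=Wes: ✗
patient=Jude: ✓ → 21
bmi_sum2 = 21
—
[ped_sum: ward in ('PED', 'ICU')]
patient=Ines: ✗
patient=Diego: ✗
patient=Yara: ✗
patient=Mira: ✓ → 34
patient=Hiro: ✗
patient=Farah: ✓ → 3
patient=Omar: ✗
patient=Carmen: ✗
patient=Gus: ✓ → 54
patient=Lena: ✗
patient=Uma: ✓ → 67
patient=Quinn: ✗
patient=Wes: ✓ → 6
patient=Jude: ✗
ped_sum = 34 + 3 + 54 + 67 + 6 = 164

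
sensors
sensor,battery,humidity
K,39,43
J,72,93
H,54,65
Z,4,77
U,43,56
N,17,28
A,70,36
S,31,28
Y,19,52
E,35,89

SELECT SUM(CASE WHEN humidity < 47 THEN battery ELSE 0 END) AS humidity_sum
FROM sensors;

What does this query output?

157

sensor=K: ✓ → 39
sensor=J: ✗
sensor=H: ✗
sensor=Z: ✗
sensor=U: ✗
sensor=N: ✓ → 17
sensor=A: ✓ → 70
sensor=S: ✓ → 31
sensor=Y: ✗
sensor=E: ✗
humidity_sum = 39 + 17 + 70 + 31 = 157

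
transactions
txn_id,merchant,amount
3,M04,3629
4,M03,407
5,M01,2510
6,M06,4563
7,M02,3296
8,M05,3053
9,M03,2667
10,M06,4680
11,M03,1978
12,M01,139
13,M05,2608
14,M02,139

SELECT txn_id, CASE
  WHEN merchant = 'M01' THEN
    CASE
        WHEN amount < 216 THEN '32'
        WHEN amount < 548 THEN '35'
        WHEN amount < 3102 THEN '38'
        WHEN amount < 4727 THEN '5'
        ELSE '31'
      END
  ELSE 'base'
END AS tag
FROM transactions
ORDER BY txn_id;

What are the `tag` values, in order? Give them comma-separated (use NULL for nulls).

txn_id=3: merchant='M04' → outer ELSE → base
txn_id=4: merchant='M03' → outer ELSE → base
txn_id=5: merchant='M01' → inner[amount < 3102] → 38
txn_id=6: merchant='M06' → outer ELSE → base
txn_id=7: merchant='M02' → outer ELSE → base
txn_id=8: merchant='M05' → outer ELSE → base
txn_id=9: merchant='M03' → outer ELSE → base
txn_id=10: merchant='M06' → outer ELSE → base
txn_id=11: merchant='M03' → outer ELSE → base
txn_id=12: merchant='M01' → inner[amount < 216] → 32
txn_id=13: merchant='M05' → outer ELSE → base
txn_id=14: merchant='M02' → outer ELSE → base

base, base, 38, base, base, base, base, base, base, 32, base, base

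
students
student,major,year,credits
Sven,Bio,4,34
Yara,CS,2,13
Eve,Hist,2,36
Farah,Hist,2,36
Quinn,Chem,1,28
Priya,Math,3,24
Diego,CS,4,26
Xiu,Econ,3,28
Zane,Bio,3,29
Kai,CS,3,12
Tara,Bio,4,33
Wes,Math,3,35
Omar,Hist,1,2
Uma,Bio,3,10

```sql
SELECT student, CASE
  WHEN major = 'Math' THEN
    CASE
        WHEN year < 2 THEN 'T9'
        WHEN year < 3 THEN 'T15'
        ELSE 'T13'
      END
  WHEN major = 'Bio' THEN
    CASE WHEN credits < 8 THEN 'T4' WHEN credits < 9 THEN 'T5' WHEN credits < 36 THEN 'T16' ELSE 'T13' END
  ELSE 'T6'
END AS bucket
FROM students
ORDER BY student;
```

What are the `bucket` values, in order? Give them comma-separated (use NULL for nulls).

T6, T6, T6, T6, T6, T13, T6, T16, T16, T16, T13, T6, T6, T16

student=Diego: major='CS' → outer ELSE → T6
student=Eve: major='Hist' → outer ELSE → T6
student=Farah: major='Hist' → outer ELSE → T6
student=Kai: major='CS' → outer ELSE → T6
student=Omar: major='Hist' → outer ELSE → T6
student=Priya: major='Math' → inner[ELSE] → T13
student=Quinn: major='Chem' → outer ELSE → T6
student=Sven: major='Bio' → inner[credits < 36] → T16
student=Tara: major='Bio' → inner[credits < 36] → T16
student=Uma: major='Bio' → inner[credits < 36] → T16
student=Wes: major='Math' → inner[ELSE] → T13
student=Xiu: major='Econ' → outer ELSE → T6
student=Yara: major='CS' → outer ELSE → T6
student=Zane: major='Bio' → inner[credits < 36] → T16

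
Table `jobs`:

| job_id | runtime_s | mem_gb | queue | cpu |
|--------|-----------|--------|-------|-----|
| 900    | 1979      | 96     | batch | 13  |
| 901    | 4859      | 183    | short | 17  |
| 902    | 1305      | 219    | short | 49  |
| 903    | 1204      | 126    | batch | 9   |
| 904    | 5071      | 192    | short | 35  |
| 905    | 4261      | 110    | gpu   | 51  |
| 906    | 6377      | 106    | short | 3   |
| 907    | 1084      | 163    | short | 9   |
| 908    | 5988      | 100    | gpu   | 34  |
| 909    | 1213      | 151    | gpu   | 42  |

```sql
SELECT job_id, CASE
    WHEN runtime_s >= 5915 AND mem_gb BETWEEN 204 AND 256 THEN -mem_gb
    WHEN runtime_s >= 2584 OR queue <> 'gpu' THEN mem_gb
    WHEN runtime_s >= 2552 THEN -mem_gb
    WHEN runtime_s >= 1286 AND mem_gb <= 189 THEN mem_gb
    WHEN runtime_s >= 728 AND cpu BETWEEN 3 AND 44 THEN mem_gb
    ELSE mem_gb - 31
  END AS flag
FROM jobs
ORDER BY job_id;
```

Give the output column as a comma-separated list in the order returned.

job_id=900: runtime_s >= 2584 OR queue <> 'gpu' → 96
job_id=901: runtime_s >= 2584 OR queue <> 'gpu' → 183
job_id=902: runtime_s >= 2584 OR queue <> 'gpu' → 219
job_id=903: runtime_s >= 2584 OR queue <> 'gpu' → 126
job_id=904: runtime_s >= 2584 OR queue <> 'gpu' → 192
job_id=905: runtime_s >= 2584 OR queue <> 'gpu' → 110
job_id=906: runtime_s >= 2584 OR queue <> 'gpu' → 106
job_id=907: runtime_s >= 2584 OR queue <> 'gpu' → 163
job_id=908: runtime_s >= 2584 OR queue <> 'gpu' → 100
job_id=909: runtime_s >= 728 AND cpu BETWEEN 3 AND 44 → 151

96, 183, 219, 126, 192, 110, 106, 163, 100, 151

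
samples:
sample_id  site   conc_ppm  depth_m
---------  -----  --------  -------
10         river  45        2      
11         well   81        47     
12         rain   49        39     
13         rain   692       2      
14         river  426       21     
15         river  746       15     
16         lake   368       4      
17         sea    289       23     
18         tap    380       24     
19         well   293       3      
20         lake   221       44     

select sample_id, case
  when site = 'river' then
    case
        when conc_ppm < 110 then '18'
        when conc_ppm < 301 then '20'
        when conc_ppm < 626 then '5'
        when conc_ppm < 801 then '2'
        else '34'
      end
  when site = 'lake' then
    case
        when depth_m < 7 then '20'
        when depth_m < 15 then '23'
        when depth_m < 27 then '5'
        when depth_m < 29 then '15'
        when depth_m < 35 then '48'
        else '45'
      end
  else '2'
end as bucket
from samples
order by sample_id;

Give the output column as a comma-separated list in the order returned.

sample_id=10: site='river' → inner[conc_ppm < 110] → 18
sample_id=11: site='well' → outer ELSE → 2
sample_id=12: site='rain' → outer ELSE → 2
sample_id=13: site='rain' → outer ELSE → 2
sample_id=14: site='river' → inner[conc_ppm < 626] → 5
sample_id=15: site='river' → inner[conc_ppm < 801] → 2
sample_id=16: site='lake' → inner[depth_m < 7] → 20
sample_id=17: site='sea' → outer ELSE → 2
sample_id=18: site='tap' → outer ELSE → 2
sample_id=19: site='well' → outer ELSE → 2
sample_id=20: site='lake' → inner[ELSE] → 45

18, 2, 2, 2, 5, 2, 20, 2, 2, 2, 45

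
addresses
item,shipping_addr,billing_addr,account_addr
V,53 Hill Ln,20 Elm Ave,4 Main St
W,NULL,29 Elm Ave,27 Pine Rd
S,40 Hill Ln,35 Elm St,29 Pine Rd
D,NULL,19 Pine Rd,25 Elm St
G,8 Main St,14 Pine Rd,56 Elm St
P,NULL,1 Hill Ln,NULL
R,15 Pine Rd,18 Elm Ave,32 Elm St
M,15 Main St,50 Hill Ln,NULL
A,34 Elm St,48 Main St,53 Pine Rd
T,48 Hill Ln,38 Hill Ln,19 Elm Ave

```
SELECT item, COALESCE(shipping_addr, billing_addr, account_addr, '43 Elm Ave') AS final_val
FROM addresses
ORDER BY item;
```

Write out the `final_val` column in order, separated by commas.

34 Elm St, 19 Pine Rd, 8 Main St, 15 Main St, 1 Hill Ln, 15 Pine Rd, 40 Hill Ln, 48 Hill Ln, 53 Hill Ln, 29 Elm Ave

item=A: shipping_addr=34 Elm St → 34 Elm St
item=D: shipping_addr=NULL, billing_addr=19 Pine Rd → 19 Pine Rd
item=G: shipping_addr=8 Main St → 8 Main St
item=M: shipping_addr=15 Main St → 15 Main St
item=P: shipping_addr=NULL, billing_addr=1 Hill Ln → 1 Hill Ln
item=R: shipping_addr=15 Pine Rd → 15 Pine Rd
item=S: shipping_addr=40 Hill Ln → 40 Hill Ln
item=T: shipping_addr=48 Hill Ln → 48 Hill Ln
item=V: shipping_addr=53 Hill Ln → 53 Hill Ln
item=W: shipping_addr=NULL, billing_addr=29 Elm Ave → 29 Elm Ave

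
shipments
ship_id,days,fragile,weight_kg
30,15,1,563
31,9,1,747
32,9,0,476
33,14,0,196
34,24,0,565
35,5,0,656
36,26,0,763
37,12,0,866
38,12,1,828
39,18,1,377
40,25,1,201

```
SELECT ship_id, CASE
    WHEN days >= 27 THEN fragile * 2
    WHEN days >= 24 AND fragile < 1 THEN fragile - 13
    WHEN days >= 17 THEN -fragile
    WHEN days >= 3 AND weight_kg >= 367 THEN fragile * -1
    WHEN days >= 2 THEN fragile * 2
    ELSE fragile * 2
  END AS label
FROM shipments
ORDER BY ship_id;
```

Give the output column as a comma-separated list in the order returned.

ship_id=30: days >= 3 AND weight_kg >= 367 → -1
ship_id=31: days >= 3 AND weight_kg >= 367 → -1
ship_id=32: days >= 3 AND weight_kg >= 367 → 0
ship_id=33: days >= 2 → 0
ship_id=34: days >= 24 AND fragile < 1 → -13
ship_id=35: days >= 3 AND weight_kg >= 367 → 0
ship_id=36: days >= 24 AND fragile < 1 → -13
ship_id=37: days >= 3 AND weight_kg >= 367 → 0
ship_id=38: days >= 3 AND weight_kg >= 367 → -1
ship_id=39: days >= 17 → -1
ship_id=40: days >= 17 → -1

-1, -1, 0, 0, -13, 0, -13, 0, -1, -1, -1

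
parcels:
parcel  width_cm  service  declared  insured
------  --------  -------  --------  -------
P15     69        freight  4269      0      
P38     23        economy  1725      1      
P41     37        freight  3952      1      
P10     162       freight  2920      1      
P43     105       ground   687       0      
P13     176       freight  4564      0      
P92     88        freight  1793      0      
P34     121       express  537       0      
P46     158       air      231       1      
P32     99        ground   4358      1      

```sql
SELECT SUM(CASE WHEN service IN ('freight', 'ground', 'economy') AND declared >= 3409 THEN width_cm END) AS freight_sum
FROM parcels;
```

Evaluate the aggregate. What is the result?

parcel=P15: ✓ → 69
parcel=P38: ✗
parcel=P41: ✓ → 37
parcel=P10: ✗
parcel=P43: ✗
parcel=P13: ✓ → 176
parcel=P92: ✗
parcel=P34: ✗
parcel=P46: ✗
parcel=P32: ✓ → 99
freight_sum = 69 + 37 + 176 + 99 = 381

381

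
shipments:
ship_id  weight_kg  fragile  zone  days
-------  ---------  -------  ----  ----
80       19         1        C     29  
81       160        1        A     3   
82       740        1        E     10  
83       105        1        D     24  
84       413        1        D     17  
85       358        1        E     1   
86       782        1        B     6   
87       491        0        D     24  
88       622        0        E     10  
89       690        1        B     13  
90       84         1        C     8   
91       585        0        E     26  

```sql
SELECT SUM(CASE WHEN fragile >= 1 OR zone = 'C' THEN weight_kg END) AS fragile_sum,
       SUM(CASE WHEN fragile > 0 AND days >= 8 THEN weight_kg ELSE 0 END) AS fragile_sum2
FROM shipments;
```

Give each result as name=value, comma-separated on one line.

fragile_sum=3351, fragile_sum2=2051

[fragile_sum: fragile >= 1 OR zone = 'C']
ship_id=80: ✓ → 19
ship_id=81: ✓ → 160
ship_id=82: ✓ → 740
ship_id=83: ✓ → 105
ship_id=84: ✓ → 413
ship_id=85: ✓ → 358
ship_id=86: ✓ → 782
ship_id=87: ✗
ship_id=88: ✗
ship_id=89: ✓ → 690
ship_id=90: ✓ → 84
ship_id=91: ✗
fragile_sum = 19 + 160 + 740 + 105 + 413 + 358 + 782 + 690 + 84 = 3351
—
[fragile_sum2: fragile > 0 AND days >= 8]
ship_id=80: ✓ → 19
ship_id=81: ✗
ship_id=82: ✓ → 740
ship_id=83: ✓ → 105
ship_id=84: ✓ → 413
ship_id=85: ✗
ship_id=86: ✗
ship_id=87: ✗
ship_id=88: ✗
ship_id=89: ✓ → 690
ship_id=90: ✓ → 84
ship_id=91: ✗
fragile_sum2 = 19 + 740 + 105 + 413 + 690 + 84 = 2051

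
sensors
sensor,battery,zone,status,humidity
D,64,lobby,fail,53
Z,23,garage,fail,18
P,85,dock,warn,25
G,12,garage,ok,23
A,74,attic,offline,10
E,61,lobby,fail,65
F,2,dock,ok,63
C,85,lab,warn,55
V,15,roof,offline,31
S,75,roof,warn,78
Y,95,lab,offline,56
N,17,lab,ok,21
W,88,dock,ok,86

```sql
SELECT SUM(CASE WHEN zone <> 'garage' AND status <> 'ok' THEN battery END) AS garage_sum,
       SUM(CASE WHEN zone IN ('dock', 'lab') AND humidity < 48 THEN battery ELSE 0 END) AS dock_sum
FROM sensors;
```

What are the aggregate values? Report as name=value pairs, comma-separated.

garage_sum=554, dock_sum=102

[garage_sum: zone <> 'garage' AND status <> 'ok']
sensor=D: ✓ → 64
sensor=Z: ✗
sensor=P: ✓ → 85
sensor=G: ✗
sensor=A: ✓ → 74
sensor=E: ✓ → 61
sensor=F: ✗
sensor=C: ✓ → 85
sensor=V: ✓ → 15
sensor=S: ✓ → 75
sensor=Y: ✓ → 95
sensor=N: ✗
sensor=W: ✗
garage_sum = 64 + 85 + 74 + 61 + 85 + 15 + 75 + 95 = 554
—
[dock_sum: zone IN ('dock', 'lab') AND humidity < 48]
sensor=D: ✗
sensor=Z: ✗
sensor=P: ✓ → 85
sensor=G: ✗
sensor=A: ✗
sensor=E: ✗
sensor=F: ✗
sensor=C: ✗
sensor=V: ✗
sensor=S: ✗
sensor=Y: ✗
sensor=N: ✓ → 17
sensor=W: ✗
dock_sum = 85 + 17 = 102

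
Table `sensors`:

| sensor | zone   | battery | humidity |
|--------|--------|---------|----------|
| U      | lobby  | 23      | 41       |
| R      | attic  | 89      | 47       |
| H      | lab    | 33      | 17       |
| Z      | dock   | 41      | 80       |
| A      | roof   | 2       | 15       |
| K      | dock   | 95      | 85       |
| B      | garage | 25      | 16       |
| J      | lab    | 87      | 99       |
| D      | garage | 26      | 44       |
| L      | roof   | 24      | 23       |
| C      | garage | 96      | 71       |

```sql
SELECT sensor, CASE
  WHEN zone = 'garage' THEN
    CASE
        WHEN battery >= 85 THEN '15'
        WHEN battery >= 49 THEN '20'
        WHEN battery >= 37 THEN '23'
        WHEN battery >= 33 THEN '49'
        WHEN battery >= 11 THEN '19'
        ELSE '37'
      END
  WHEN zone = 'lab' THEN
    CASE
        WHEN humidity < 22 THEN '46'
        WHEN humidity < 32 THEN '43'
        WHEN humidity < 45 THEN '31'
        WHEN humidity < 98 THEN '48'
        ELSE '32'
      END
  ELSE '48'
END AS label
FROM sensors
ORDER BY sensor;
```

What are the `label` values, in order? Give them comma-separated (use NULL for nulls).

48, 19, 15, 19, 46, 32, 48, 48, 48, 48, 48

sensor=A: zone='roof' → outer ELSE → 48
sensor=B: zone='garage' → inner[battery >= 11] → 19
sensor=C: zone='garage' → inner[battery >= 85] → 15
sensor=D: zone='garage' → inner[battery >= 11] → 19
sensor=H: zone='lab' → inner[humidity < 22] → 46
sensor=J: zone='lab' → inner[ELSE] → 32
sensor=K: zone='dock' → outer ELSE → 48
sensor=L: zone='roof' → outer ELSE → 48
sensor=R: zone='attic' → outer ELSE → 48
sensor=U: zone='lobby' → outer ELSE → 48
sensor=Z: zone='dock' → outer ELSE → 48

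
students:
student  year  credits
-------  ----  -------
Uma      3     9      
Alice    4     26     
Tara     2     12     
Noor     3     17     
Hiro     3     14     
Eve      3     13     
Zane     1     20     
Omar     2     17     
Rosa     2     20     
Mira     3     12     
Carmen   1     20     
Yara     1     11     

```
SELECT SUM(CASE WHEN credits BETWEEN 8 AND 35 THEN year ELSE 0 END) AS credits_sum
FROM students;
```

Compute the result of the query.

student=Uma: ✓ → 3
student=Alice: ✓ → 4
student=Tara: ✓ → 2
student=Noor: ✓ → 3
student=Hiro: ✓ → 3
student=Eve: ✓ → 3
student=Zane: ✓ → 1
student=Omar: ✓ → 2
student=Rosa: ✓ → 2
student=Mira: ✓ → 3
student=Carmen: ✓ → 1
student=Yara: ✓ → 1
credits_sum = 3 + 4 + 2 + 3 + 3 + 3 + 1 + 2 + 2 + 3 + 1 + 1 = 28

28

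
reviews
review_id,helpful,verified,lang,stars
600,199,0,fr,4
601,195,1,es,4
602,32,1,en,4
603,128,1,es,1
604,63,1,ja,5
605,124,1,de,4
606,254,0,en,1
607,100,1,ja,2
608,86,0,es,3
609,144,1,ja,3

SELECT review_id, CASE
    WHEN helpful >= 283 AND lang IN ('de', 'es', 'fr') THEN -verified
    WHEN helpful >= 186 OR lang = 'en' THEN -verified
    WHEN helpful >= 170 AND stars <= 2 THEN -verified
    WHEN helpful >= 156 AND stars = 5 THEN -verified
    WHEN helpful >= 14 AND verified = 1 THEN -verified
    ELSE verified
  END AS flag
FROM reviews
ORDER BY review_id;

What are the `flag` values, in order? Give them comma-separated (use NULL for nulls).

review_id=600: helpful >= 186 OR lang = 'en' → 0
review_id=601: helpful >= 186 OR lang = 'en' → -1
review_id=602: helpful >= 186 OR lang = 'en' → -1
review_id=603: helpful >= 14 AND verified = 1 → -1
review_id=604: helpful >= 14 AND verified = 1 → -1
review_id=605: helpful >= 14 AND verified = 1 → -1
review_id=606: helpful >= 186 OR lang = 'en' → 0
review_id=607: helpful >= 14 AND verified = 1 → -1
review_id=608: ELSE → 0
review_id=609: helpful >= 14 AND verified = 1 → -1

0, -1, -1, -1, -1, -1, 0, -1, 0, -1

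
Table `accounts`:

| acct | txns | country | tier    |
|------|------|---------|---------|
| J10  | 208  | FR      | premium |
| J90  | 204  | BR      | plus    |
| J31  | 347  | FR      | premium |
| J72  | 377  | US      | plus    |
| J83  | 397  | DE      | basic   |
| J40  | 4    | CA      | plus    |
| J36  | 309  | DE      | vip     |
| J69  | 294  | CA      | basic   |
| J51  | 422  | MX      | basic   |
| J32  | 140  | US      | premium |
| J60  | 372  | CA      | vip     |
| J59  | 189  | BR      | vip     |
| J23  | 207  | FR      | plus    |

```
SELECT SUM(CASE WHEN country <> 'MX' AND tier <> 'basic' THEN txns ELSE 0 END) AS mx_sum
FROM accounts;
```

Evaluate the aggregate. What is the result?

acct=J10: ✓ → 208
acct=J90: ✓ → 204
acct=J31: ✓ → 347
acct=J72: ✓ → 377
acct=J83: ✗
acct=J40: ✓ → 4
acct=J36: ✓ → 309
acct=J69: ✗
acct=J51: ✗
acct=J32: ✓ → 140
acct=J60: ✓ → 372
acct=J59: ✓ → 189
acct=J23: ✓ → 207
mx_sum = 208 + 204 + 347 + 377 + 4 + 309 + 140 + 372 + 189 + 207 = 2357

2357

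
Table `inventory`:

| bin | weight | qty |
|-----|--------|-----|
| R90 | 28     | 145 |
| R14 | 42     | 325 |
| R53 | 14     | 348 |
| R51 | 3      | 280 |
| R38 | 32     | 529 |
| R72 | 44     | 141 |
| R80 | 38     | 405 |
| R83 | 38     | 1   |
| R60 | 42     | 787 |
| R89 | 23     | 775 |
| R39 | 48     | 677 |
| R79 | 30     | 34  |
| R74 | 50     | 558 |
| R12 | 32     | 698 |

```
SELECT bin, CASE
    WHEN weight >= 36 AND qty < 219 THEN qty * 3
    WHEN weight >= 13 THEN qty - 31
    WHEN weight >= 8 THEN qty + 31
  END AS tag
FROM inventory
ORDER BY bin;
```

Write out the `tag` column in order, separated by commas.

bin=R12: weight >= 13 → 667
bin=R14: weight >= 13 → 294
bin=R38: weight >= 13 → 498
bin=R39: weight >= 13 → 646
bin=R51: (no match → NULL) → NULL
bin=R53: weight >= 13 → 317
bin=R60: weight >= 13 → 756
bin=R72: weight >= 36 AND qty < 219 → 423
bin=R74: weight >= 13 → 527
bin=R79: weight >= 13 → 3
bin=R80: weight >= 13 → 374
bin=R83: weight >= 36 AND qty < 219 → 3
bin=R89: weight >= 13 → 744
bin=R90: weight >= 13 → 114

667, 294, 498, 646, NULL, 317, 756, 423, 527, 3, 374, 3, 744, 114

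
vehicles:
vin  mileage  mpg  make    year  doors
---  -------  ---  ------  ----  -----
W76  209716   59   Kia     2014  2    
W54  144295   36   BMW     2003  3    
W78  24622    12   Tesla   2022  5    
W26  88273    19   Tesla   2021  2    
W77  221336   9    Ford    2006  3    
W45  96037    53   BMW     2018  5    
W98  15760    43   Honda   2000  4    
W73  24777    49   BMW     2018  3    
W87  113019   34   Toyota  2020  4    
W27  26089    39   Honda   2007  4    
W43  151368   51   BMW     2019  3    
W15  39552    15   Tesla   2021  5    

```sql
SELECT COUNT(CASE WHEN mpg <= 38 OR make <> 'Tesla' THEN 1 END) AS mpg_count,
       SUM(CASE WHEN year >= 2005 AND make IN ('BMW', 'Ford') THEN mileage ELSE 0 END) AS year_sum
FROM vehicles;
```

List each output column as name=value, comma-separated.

mpg_count=12, year_sum=493518

[mpg_count: mpg <= 38 OR make <> 'Tesla']
vin=W76: ✓ → 1
vin=W54: ✓ → 1
vin=W78: ✓ → 1
vin=W26: ✓ → 1
vin=W77: ✓ → 1
vin=W45: ✓ → 1
vin=W98: ✓ → 1
vin=W73: ✓ → 1
vin=W87: ✓ → 1
vin=W27: ✓ → 1
vin=W43: ✓ → 1
vin=W15: ✓ → 1
mpg_count = COUNT(1, 1, 1, 1, 1, 1, 1, 1, 1, 1, 1, 1) = 12
—
[year_sum: year >= 2005 AND make IN ('BMW', 'Ford')]
vin=W76: ✗
vin=W54: ✗
vin=W78: ✗
vin=W26: ✗
vin=W77: ✓ → 221336
vin=W45: ✓ → 96037
vin=W98: ✗
vin=W73: ✓ → 24777
vin=W87: ✗
vin=W27: ✗
vin=W43: ✓ → 151368
vin=W15: ✗
year_sum = 221336 + 96037 + 24777 + 151368 = 493518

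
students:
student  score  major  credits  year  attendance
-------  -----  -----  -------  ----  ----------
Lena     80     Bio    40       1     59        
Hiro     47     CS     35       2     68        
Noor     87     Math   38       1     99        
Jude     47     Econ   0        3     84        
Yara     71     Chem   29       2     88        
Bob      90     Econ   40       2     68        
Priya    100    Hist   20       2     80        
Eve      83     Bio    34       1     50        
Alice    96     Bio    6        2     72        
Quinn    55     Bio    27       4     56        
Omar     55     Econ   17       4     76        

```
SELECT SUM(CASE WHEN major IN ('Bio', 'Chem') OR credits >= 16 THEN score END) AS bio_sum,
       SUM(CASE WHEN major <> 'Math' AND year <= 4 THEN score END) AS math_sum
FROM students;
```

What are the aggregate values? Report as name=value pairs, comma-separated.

[bio_sum: major IN ('Bio', 'Chem') OR credits >= 16]
student=Lena: ✓ → 80
student=Hiro: ✓ → 47
student=Noor: ✓ → 87
student=Jude: ✗
student=Yara: ✓ → 71
student=Bob: ✓ → 90
student=Priya: ✓ → 100
student=Eve: ✓ → 83
student=Alice: ✓ → 96
student=Quinn: ✓ → 55
student=Omar: ✓ → 55
bio_sum = 80 + 47 + 87 + 71 + 90 + 100 + 83 + 96 + 55 + 55 = 764
—
[math_sum: major <> 'Math' AND year <= 4]
student=Lena: ✓ → 80
student=Hiro: ✓ → 47
student=Noor: ✗
student=Jude: ✓ → 47
student=Yara: ✓ → 71
student=Bob: ✓ → 90
student=Priya: ✓ → 100
student=Eve: ✓ → 83
student=Alice: ✓ → 96
student=Quinn: ✓ → 55
student=Omar: ✓ → 55
math_sum = 80 + 47 + 47 + 71 + 90 + 100 + 83 + 96 + 55 + 55 = 724

bio_sum=764, math_sum=724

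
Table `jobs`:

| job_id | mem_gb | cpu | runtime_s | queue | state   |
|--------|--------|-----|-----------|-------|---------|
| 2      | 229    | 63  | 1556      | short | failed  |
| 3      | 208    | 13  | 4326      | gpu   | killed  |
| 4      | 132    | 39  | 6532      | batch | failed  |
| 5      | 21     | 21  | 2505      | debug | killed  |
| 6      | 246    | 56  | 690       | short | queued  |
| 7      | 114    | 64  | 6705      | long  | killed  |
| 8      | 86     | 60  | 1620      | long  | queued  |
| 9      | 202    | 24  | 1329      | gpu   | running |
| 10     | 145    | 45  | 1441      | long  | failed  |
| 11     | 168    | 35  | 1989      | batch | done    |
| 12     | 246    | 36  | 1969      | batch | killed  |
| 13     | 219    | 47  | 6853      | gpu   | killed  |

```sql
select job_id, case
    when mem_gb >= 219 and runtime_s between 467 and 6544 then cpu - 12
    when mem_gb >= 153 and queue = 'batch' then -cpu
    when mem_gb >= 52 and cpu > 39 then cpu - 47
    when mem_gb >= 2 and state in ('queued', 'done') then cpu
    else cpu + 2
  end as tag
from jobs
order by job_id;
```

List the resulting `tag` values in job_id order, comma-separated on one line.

job_id=2: mem_gb >= 219 and runtime_s between 467 and 6544 → 51
job_id=3: ELSE → 15
job_id=4: ELSE → 41
job_id=5: ELSE → 23
job_id=6: mem_gb >= 219 and runtime_s between 467 and 6544 → 44
job_id=7: mem_gb >= 52 and cpu > 39 → 17
job_id=8: mem_gb >= 52 and cpu > 39 → 13
job_id=9: ELSE → 26
job_id=10: mem_gb >= 52 and cpu > 39 → -2
job_id=11: mem_gb >= 153 and queue = 'batch' → -35
job_id=12: mem_gb >= 219 and runtime_s between 467 and 6544 → 24
job_id=13: mem_gb >= 52 and cpu > 39 → 0

51, 15, 41, 23, 44, 17, 13, 26, -2, -35, 24, 0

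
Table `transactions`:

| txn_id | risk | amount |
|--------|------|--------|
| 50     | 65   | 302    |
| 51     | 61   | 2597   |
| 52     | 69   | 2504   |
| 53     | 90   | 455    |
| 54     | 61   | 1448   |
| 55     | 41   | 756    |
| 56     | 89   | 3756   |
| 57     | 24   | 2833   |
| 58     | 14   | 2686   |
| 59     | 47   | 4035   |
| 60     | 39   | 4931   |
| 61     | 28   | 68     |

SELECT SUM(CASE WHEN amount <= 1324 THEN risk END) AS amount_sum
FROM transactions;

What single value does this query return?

txn_id=50: ✓ → 65
txn_id=51: ✗
txn_id=52: ✗
txn_id=53: ✓ → 90
txn_id=54: ✗
txn_id=55: ✓ → 41
txn_id=56: ✗
txn_id=57: ✗
txn_id=58: ✗
txn_id=59: ✗
txn_id=60: ✗
txn_id=61: ✓ → 28
amount_sum = 65 + 90 + 41 + 28 = 224

224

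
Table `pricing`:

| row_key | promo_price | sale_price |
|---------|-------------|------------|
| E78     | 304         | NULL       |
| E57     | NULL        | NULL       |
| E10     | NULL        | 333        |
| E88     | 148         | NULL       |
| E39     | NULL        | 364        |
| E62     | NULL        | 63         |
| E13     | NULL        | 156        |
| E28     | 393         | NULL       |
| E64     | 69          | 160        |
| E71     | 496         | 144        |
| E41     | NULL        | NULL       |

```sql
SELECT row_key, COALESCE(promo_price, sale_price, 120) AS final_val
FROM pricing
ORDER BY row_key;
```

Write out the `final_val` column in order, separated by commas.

333, 156, 393, 364, 120, 120, 63, 69, 496, 304, 148

row_key=E10: promo_price=NULL, sale_price=333 → 333
row_key=E13: promo_price=NULL, sale_price=156 → 156
row_key=E28: promo_price=393 → 393
row_key=E39: promo_price=NULL, sale_price=364 → 364
row_key=E41: promo_price=NULL, sale_price=NULL, → literal 120 → 120
row_key=E57: promo_price=NULL, sale_price=NULL, → literal 120 → 120
row_key=E62: promo_price=NULL, sale_price=63 → 63
row_key=E64: promo_price=69 → 69
row_key=E71: promo_price=496 → 496
row_key=E78: promo_price=304 → 304
row_key=E88: promo_price=148 → 148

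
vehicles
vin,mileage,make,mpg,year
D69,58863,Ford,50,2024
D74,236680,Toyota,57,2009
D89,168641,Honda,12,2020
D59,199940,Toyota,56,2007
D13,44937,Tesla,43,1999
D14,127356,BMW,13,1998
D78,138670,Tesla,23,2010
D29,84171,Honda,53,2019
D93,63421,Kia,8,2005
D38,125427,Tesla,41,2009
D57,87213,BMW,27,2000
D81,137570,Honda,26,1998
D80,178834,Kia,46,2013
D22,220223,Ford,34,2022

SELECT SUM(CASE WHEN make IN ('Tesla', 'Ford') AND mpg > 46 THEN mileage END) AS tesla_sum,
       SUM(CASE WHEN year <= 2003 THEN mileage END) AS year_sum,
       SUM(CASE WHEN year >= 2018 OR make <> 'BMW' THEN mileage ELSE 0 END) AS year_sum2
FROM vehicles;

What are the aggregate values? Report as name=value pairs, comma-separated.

[tesla_sum: make IN ('Tesla', 'Ford') AND mpg > 46]
vin=D69: ✓ → 58863
vin=D74: ✗
vin=D89: ✗
vin=D59: ✗
vin=D13: ✗
vin=D14: ✗
vin=D78: ✗
vin=D29: ✗
vin=D93: ✗
vin=D38: ✗
vin=D57: ✗
vin=D81: ✗
vin=D80: ✗
vin=D22: ✗
tesla_sum = 58863
—
[year_sum: year <= 2003]
vin=D69: ✗
vin=D74: ✗
vin=D89: ✗
vin=D59: ✗
vin=D13: ✓ → 44937
vin=D14: ✓ → 127356
vin=D78: ✗
vin=D29: ✗
vin=D93: ✗
vin=D38: ✗
vin=D57: ✓ → 87213
vin=D81: ✓ → 137570
vin=D80: ✗
vin=D22: ✗
year_sum = 44937 + 127356 + 87213 + 137570 = 397076
—
[year_sum2: year >= 2018 OR make <> 'BMW']
vin=D69: ✓ → 58863
vin=D74: ✓ → 236680
vin=D89: ✓ → 168641
vin=D59: ✓ → 199940
vin=D13: ✓ → 44937
vin=D14: ✗
vin=D78: ✓ → 138670
vin=D29: ✓ → 84171
vin=D93: ✓ → 63421
vin=D38: ✓ → 125427
vin=D57: ✗
vin=D81: ✓ → 137570
vin=D80: ✓ → 178834
vin=D22: ✓ → 220223
year_sum2 = 58863 + 236680 + 168641 + 199940 + 44937 + 138670 + 84171 + 63421 + 125427 + 137570 + 178834 + 220223 = 1657377

tesla_sum=58863, year_sum=397076, year_sum2=1657377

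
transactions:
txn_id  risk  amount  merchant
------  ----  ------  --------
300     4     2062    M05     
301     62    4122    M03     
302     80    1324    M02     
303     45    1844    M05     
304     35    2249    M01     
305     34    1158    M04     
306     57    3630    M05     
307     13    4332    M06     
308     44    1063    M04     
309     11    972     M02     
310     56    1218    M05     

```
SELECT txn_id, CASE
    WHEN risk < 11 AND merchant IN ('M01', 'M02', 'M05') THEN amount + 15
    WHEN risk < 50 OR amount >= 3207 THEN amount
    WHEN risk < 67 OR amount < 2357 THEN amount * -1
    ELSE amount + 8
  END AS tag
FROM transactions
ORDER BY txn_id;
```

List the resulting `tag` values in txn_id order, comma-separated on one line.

txn_id=300: risk < 11 AND merchant IN ('M01', 'M02', 'M05') → 2077
txn_id=301: risk < 50 OR amount >= 3207 → 4122
txn_id=302: risk < 67 OR amount < 2357 → -1324
txn_id=303: risk < 50 OR amount >= 3207 → 1844
txn_id=304: risk < 50 OR amount >= 3207 → 2249
txn_id=305: risk < 50 OR amount >= 3207 → 1158
txn_id=306: risk < 50 OR amount >= 3207 → 3630
txn_id=307: risk < 50 OR amount >= 3207 → 4332
txn_id=308: risk < 50 OR amount >= 3207 → 1063
txn_id=309: risk < 50 OR amount >= 3207 → 972
txn_id=310: risk < 67 OR amount < 2357 → -1218

2077, 4122, -1324, 1844, 2249, 1158, 3630, 4332, 1063, 972, -1218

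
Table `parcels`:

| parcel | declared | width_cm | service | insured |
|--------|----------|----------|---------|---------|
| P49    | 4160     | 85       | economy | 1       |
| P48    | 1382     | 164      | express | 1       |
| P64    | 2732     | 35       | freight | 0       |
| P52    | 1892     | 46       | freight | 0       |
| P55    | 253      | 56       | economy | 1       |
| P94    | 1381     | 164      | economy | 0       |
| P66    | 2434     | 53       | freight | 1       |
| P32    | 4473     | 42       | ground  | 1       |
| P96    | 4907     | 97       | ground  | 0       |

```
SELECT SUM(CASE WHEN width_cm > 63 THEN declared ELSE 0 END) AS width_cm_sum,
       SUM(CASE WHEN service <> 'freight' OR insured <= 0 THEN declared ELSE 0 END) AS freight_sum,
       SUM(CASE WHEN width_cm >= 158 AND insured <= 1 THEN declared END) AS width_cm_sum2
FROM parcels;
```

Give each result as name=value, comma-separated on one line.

[width_cm_sum: width_cm > 63]
parcel=P49: ✓ → 4160
parcel=P48: ✓ → 1382
parcel=P64: ✗
parcel=P52: ✗
parcel=P55: ✗
parcel=P94: ✓ → 1381
parcel=P66: ✗
parcel=P32: ✗
parcel=P96: ✓ → 4907
width_cm_sum = 4160 + 1382 + 1381 + 4907 = 11830
—
[freight_sum: service <> 'freight' OR insured <= 0]
parcel=P49: ✓ → 4160
parcel=P48: ✓ → 1382
parcel=P64: ✓ → 2732
parcel=P52: ✓ → 1892
parcel=P55: ✓ → 253
parcel=P94: ✓ → 1381
parcel=P66: ✗
parcel=P32: ✓ → 4473
parcel=P96: ✓ → 4907
freight_sum = 4160 + 1382 + 2732 + 1892 + 253 + 1381 + 4473 + 4907 = 21180
—
[width_cm_sum2: width_cm >= 158 AND insured <= 1]
parcel=P49: ✗
parcel=P48: ✓ → 1382
parcel=P64: ✗
parcel=P52: ✗
parcel=P55: ✗
parcel=P94: ✓ → 1381
parcel=P66: ✗
parcel=P32: ✗
parcel=P96: ✗
width_cm_sum2 = 1382 + 1381 = 2763

width_cm_sum=11830, freight_sum=21180, width_cm_sum2=2763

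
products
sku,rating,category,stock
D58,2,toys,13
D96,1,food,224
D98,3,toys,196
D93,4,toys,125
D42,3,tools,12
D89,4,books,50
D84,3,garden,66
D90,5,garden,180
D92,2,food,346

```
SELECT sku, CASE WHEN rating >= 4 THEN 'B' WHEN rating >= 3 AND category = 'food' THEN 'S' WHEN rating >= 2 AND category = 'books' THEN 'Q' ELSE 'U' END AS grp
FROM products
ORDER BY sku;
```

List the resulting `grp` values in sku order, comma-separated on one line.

U, U, U, B, B, U, B, U, U

sku=D42: ELSE → U
sku=D58: ELSE → U
sku=D84: ELSE → U
sku=D89: rating >= 4 → B
sku=D90: rating >= 4 → B
sku=D92: ELSE → U
sku=D93: rating >= 4 → B
sku=D96: ELSE → U
sku=D98: ELSE → U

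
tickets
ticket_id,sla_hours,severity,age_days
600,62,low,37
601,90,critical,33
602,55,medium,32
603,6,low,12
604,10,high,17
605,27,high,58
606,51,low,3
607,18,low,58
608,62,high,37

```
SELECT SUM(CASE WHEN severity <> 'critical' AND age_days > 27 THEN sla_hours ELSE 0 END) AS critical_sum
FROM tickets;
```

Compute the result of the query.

ticket_id=600: ✓ → 62
ticket_id=601: ✗
ticket_id=602: ✓ → 55
ticket_id=603: ✗
ticket_id=604: ✗
ticket_id=605: ✓ → 27
ticket_id=606: ✗
ticket_id=607: ✓ → 18
ticket_id=608: ✓ → 62
critical_sum = 62 + 55 + 27 + 18 + 62 = 224

224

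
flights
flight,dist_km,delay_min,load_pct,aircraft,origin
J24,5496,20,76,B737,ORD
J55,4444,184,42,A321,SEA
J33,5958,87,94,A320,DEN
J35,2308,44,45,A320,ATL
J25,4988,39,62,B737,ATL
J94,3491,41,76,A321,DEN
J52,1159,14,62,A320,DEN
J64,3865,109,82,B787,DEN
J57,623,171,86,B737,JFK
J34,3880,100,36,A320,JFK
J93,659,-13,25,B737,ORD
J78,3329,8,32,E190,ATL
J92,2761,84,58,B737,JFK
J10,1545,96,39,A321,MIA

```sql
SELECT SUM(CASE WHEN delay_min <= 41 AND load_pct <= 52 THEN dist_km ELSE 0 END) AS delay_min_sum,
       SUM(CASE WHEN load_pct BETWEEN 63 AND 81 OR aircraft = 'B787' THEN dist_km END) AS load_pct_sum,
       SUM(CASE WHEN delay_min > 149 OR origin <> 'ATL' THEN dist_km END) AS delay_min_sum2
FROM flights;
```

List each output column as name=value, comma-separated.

delay_min_sum=3988, load_pct_sum=12852, delay_min_sum2=33881

[delay_min_sum: delay_min <= 41 AND load_pct <= 52]
flight=J24: ✗
flight=J55: ✗
flight=J33: ✗
flight=J35: ✗
flight=J25: ✗
flight=J94: ✗
flight=J52: ✗
flight=J64: ✗
flight=J57: ✗
flight=J34: ✗
flight=J93: ✓ → 659
flight=J78: ✓ → 3329
flight=J92: ✗
flight=J10: ✗
delay_min_sum = 659 + 3329 = 3988
—
[load_pct_sum: load_pct BETWEEN 63 AND 81 OR aircraft = 'B787']
flight=J24: ✓ → 5496
flight=J55: ✗
flight=J33: ✗
flight=J35: ✗
flight=J25: ✗
flight=J94: ✓ → 3491
flight=J52: ✗
flight=J64: ✓ → 3865
flight=J57: ✗
flight=J34: ✗
flight=J93: ✗
flight=J78: ✗
flight=J92: ✗
flight=J10: ✗
load_pct_sum = 5496 + 3491 + 3865 = 12852
—
[delay_min_sum2: delay_min > 149 OR origin <> 'ATL']
flight=J24: ✓ → 5496
flight=J55: ✓ → 4444
flight=J33: ✓ → 5958
flight=J35: ✗
flight=J25: ✗
flight=J94: ✓ → 3491
flight=J52: ✓ → 1159
flight=J64: ✓ → 3865
flight=J57: ✓ → 623
flight=J34: ✓ → 3880
flight=J93: ✓ → 659
flight=J78: ✗
flight=J92: ✓ → 2761
flight=J10: ✓ → 1545
delay_min_sum2 = 5496 + 4444 + 5958 + 3491 + 1159 + 3865 + 623 + 3880 + 659 + 2761 + 1545 = 33881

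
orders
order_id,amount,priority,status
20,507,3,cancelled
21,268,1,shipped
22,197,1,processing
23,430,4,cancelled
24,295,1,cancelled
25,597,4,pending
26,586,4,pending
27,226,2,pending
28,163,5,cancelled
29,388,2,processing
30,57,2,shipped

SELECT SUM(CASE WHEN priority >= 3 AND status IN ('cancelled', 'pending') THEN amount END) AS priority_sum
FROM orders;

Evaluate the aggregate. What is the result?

2283

order_id=20: ✓ → 507
order_id=21: ✗
order_id=22: ✗
order_id=23: ✓ → 430
order_id=24: ✗
order_id=25: ✓ → 597
order_id=26: ✓ → 586
order_id=27: ✗
order_id=28: ✓ → 163
order_id=29: ✗
order_id=30: ✗
priority_sum = 507 + 430 + 597 + 586 + 163 = 2283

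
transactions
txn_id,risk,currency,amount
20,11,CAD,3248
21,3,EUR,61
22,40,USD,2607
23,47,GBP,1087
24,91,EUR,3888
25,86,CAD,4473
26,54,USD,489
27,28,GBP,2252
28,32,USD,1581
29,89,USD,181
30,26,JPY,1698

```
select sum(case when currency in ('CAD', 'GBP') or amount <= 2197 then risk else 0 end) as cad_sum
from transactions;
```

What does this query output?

txn_id=20: ✓ → 11
txn_id=21: ✓ → 3
txn_id=22: ✗
txn_id=23: ✓ → 47
txn_id=24: ✗
txn_id=25: ✓ → 86
txn_id=26: ✓ → 54
txn_id=27: ✓ → 28
txn_id=28: ✓ → 32
txn_id=29: ✓ → 89
txn_id=30: ✓ → 26
cad_sum = 11 + 3 + 47 + 86 + 54 + 28 + 32 + 89 + 26 = 376

376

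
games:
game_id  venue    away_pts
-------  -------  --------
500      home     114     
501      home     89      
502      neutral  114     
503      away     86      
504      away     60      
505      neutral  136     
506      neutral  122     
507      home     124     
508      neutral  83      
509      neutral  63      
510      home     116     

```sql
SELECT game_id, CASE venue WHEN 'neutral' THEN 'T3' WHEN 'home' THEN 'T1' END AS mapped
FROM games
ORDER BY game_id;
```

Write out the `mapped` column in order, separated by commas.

game_id=500: venue='home' → T1
game_id=501: venue='home' → T1
game_id=502: venue='neutral' → T3
game_id=503: (no match → NULL) → NULL
game_id=504: (no match → NULL) → NULL
game_id=505: venue='neutral' → T3
game_id=506: venue='neutral' → T3
game_id=507: venue='home' → T1
game_id=508: venue='neutral' → T3
game_id=509: venue='neutral' → T3
game_id=510: venue='home' → T1

T1, T1, T3, NULL, NULL, T3, T3, T1, T3, T3, T1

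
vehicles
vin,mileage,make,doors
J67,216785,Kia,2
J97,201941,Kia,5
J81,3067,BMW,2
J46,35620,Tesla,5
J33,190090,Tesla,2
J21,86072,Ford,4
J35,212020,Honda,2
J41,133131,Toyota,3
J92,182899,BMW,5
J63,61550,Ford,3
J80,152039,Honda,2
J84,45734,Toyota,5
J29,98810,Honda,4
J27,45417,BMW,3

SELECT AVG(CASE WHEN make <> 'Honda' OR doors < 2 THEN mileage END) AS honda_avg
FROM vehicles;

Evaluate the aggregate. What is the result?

109300.5454545455

vin=J67: ✓ → 216785
vin=J97: ✓ → 201941
vin=J81: ✓ → 3067
vin=J46: ✓ → 35620
vin=J33: ✓ → 190090
vin=J21: ✓ → 86072
vin=J35: ✗
vin=J41: ✓ → 133131
vin=J92: ✓ → 182899
vin=J63: ✓ → 61550
vin=J80: ✗
vin=J84: ✓ → 45734
vin=J29: ✗
vin=J27: ✓ → 45417
honda_avg = (216785 + 201941 + 3067 + 35620 + 190090 + 86072 + 133131 + 182899 + 61550 + 45734 + 45417) / 11 = 109300.5454545455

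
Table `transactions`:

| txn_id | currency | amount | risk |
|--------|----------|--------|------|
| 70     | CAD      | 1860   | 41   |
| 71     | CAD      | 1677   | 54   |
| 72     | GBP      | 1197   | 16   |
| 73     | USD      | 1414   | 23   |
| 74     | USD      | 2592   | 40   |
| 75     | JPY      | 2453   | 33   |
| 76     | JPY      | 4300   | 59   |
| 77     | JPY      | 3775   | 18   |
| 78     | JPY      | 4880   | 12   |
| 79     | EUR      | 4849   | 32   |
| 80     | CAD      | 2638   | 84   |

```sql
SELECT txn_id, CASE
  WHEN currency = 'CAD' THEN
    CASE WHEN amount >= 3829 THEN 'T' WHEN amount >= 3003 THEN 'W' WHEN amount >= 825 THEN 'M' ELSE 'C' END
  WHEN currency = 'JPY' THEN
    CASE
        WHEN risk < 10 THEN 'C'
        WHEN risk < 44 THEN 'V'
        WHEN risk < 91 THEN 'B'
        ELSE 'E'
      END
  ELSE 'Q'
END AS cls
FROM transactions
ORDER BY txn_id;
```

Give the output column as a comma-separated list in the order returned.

M, M, Q, Q, Q, V, B, V, V, Q, M

txn_id=70: currency='CAD' → inner[amount >= 825] → M
txn_id=71: currency='CAD' → inner[amount >= 825] → M
txn_id=72: currency='GBP' → outer ELSE → Q
txn_id=73: currency='USD' → outer ELSE → Q
txn_id=74: currency='USD' → outer ELSE → Q
txn_id=75: currency='JPY' → inner[risk < 44] → V
txn_id=76: currency='JPY' → inner[risk < 91] → B
txn_id=77: currency='JPY' → inner[risk < 44] → V
txn_id=78: currency='JPY' → inner[risk < 44] → V
txn_id=79: currency='EUR' → outer ELSE → Q
txn_id=80: currency='CAD' → inner[amount >= 825] → M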